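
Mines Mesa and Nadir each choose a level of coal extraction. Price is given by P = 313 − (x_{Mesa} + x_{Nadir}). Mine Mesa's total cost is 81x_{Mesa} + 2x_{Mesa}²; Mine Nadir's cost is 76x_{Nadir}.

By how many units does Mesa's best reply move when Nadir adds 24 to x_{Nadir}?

-4

Mine Mesa's profit: π = x_{Mesa}(313 − (x_{Mesa} + x_{Nadir})) − 81x_{Mesa} − 2x_{Mesa}².
∂π/∂x_{Mesa} = 232 − 6x_{Mesa} − x_{Nadir} = 0, so x_{Mesa} = 116/3 − (1/6)x_{Nadir}.
The reaction-function slope is −1/6, so a 24-unit rise in x_{Nadir} moves x_{Mesa} by −1/6 × 24 = −4. Mesa's best response falls — the actions are strategic substitutes.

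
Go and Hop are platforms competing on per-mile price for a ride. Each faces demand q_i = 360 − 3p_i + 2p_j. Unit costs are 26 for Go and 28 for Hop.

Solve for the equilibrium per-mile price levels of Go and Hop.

109.875, 110.625

Go's profit: π = (p_{Go} − 26)(360 − 3p_{Go} + 2p_{Hop}).
∂π/∂p_{Go} = 438 − 6p_{Go} + 2p_{Hop} = 0 ⇒ p_{Go} = 73 + (1/3)p_{Hop}.
Similarly p_{Hop} = 74 + (1/3)p_{Go}.
Plugging p_{Hop} into Go's best response: p_{Go} = 73 + (1/3)(74 + (1/3)p_{Go}) ⇒ (8/9)p_{Go} = 293/3, so p_{Go} = 109.875.
Then p_{Hop} = 74 + (1/3)·109.875 = 110.625.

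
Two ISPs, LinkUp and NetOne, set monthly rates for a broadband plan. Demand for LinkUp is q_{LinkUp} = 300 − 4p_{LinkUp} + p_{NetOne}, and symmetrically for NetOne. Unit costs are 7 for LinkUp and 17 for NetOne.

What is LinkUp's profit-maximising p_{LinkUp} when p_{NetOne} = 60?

LinkUp's profit: π = (p_{LinkUp} − 7)(300 − 4p_{LinkUp} + p_{NetOne}).
∂π/∂p_{LinkUp} = 328 − 8p_{LinkUp} + p_{NetOne} = 0 ⇒ p_{LinkUp} = 41 + 0.125p_{NetOne}.
At p_{NetOne} = 60: p_{LinkUp} = 41 + 0.125·60 = 48.5.

48.5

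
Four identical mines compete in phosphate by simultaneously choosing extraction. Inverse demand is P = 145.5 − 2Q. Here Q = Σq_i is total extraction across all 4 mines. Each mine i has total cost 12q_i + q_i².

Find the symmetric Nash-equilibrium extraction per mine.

11.125

A representative mine's profit is π_i = q_i(145.5 − 2Q) − 12q_i − q_i², with Q = q_i + Σ_{j≠i} q_j.
First-order condition: 133.5 − 6q_i − 2Σ_{j≠i} q_j = 0.
With identical mines, set every q_j = q: then 133.5 − 6q − 6q = 0, i.e. q = 133.5/12 = 11.125.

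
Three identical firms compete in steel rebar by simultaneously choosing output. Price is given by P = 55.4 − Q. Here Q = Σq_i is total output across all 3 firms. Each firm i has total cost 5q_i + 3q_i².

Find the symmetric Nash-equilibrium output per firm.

A representative firm's profit is π_i = q_i(55.4 − Q) − 5q_i − 3q_i², with Q = q_i + Σ_{j≠i} q_j.
First-order condition: 50.4 − 8q_i − Σ_{j≠i} q_j = 0.
In a symmetric equilibrium every firm chooses the same q, so Σ_{j≠i} q_j = 2q. The condition becomes 50.4 − 10q = 0, giving q = 50.4/10 = 5.04.

5.04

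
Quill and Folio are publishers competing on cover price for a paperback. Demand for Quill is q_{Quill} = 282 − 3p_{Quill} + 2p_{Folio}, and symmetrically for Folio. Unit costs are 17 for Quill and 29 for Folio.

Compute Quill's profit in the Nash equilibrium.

Quill's profit: π = (p_{Quill} − 17)(282 − 3p_{Quill} + 2p_{Folio}).
∂π/∂p_{Quill} = 333 − 6p_{Quill} + 2p_{Folio} = 0 ⇒ p_{Quill} = 55.5 + (1/3)p_{Folio}.
Similarly p_{Folio} = 61.5 + (1/3)p_{Quill}.
Solving the two reaction functions simultaneously: (1 − (1/3)(1/3))p_{Quill} = 55.5 + (1/3)·61.5, so (8/9)p_{Quill} = 76 and p_{Quill} = 85.5.
Then p_{Folio} = 61.5 + (1/3)·85.5 = 90.
q_{Quill} = 282 − 3·85.5 + 2·90 = 205.5.
Profit = (85.5 − 17)·205.5 = 14076.75.

14076.75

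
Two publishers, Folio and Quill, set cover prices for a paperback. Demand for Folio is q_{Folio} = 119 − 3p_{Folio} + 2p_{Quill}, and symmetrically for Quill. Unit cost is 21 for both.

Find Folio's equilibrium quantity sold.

Folio's profit: π = (p_{Folio} − 21)(119 − 3p_{Folio} + 2p_{Quill}).
∂π/∂p_{Folio} = 182 − 6p_{Folio} + 2p_{Quill} = 0 ⇒ p_{Folio} = 91/3 + (1/3)p_{Quill}.
Setting p_{Folio} = p_{Quill} in the reaction function: p_{Folio} = 91/3 + (1/3)p_{Folio}, so p_{Folio} = (91/3) / (2/3) = 45.5.
q_{Folio} = 119 − 3·45.5 + 2·45.5 = 73.5.

73.5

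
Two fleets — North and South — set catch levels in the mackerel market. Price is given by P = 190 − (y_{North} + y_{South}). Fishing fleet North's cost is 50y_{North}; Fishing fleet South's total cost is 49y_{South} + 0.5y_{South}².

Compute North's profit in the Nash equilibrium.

Fishing fleet North's profit: π = y_{North}(190 − (y_{North} + y_{South})) − 50y_{North}.
∂π/∂y_{North} = 140 − 2y_{North} − y_{South} = 0, so y_{North} = 70 − 0.5y_{South}.
For South: ∂π/∂y_{South} = 141 − 3y_{South} − y_{North} = 0 ⇒ y_{South} = 47 − (1/3)y_{North}.
Plugging y_{South} into North's best response: y_{North} = 70 − 0.5(47 − (1/3)y_{North}) ⇒ (5/6)y_{North} = 46.5, so y_{North} = 55.8.
Then y_{South} = 47 − (1/3)·55.8 = 28.4.
Price P = 190 − 84.2 = 105.8.
North's profit: (105.8 − 50)·55.8 = 3113.64.

3113.64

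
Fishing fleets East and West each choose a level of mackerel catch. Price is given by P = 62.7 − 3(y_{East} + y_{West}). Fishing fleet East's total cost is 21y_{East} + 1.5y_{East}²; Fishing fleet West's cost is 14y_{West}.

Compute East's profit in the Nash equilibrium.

24.0818

Fishing fleet East's profit: π = y_{East}(62.7 − 3(y_{East} + y_{West})) − 21y_{East} − 1.5y_{East}².
∂π/∂y_{East} = 41.7 − 9y_{East} − 3y_{West} = 0, so y_{East} = 139/30 − (1/3)y_{West}.
For West: ∂π/∂y_{West} = 48.7 − 6y_{West} − 3y_{East} = 0 ⇒ y_{West} = 487/60 − 0.5y_{East}.
Plugging y_{West} into East's best response: y_{East} = 139/30 − (1/3)(487/60 − 0.5y_{East}) ⇒ (5/6)y_{East} = 347/180, so y_{East} = 347/150.
Then y_{West} = 487/60 − 0.5·(347/150) = 6.96.
Price P = 62.7 − 3·(1391/150) = 34.88.
East's profit: (34.88 − 21)·(347/150) − 1.5(347/150)² = 24.0818.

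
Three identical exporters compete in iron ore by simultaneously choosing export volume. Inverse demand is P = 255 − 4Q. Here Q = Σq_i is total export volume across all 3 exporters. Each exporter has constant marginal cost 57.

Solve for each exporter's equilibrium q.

A representative exporter's profit is π_i = q_i(255 − 4Q) − 57q_i, with Q = q_i + Σ_{j≠i} q_j.
First-order condition: 198 − 8q_i − 4Σ_{j≠i} q_j = 0.
Imposing symmetry (q_j = q for all j) turns Σ_{j≠i} q_j into 2q, so 198 = 16q and q = 12.375.

12.375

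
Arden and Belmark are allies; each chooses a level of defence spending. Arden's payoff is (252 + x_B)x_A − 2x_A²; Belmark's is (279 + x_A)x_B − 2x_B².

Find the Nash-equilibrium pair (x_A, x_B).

85.8, 91.2

Expanding Arden's payoff: 252x_A + x_Bx_A − 2x_A².
∂π/∂x_A = 252 + x_B − 4x_A = 0, so x_A = 63 + 0.25x_B.
Likewise for Belmark: x_B = 69.75 + 0.25x_A.
Substituting the second reaction function into the first: x_A = 63 + 0.25(69.75 + 0.25x_A), which gives 0.9375x_A = 80.4375 ⇒ x_A = 85.8.
Then x_B = 69.75 + 0.25·85.8 = 91.2.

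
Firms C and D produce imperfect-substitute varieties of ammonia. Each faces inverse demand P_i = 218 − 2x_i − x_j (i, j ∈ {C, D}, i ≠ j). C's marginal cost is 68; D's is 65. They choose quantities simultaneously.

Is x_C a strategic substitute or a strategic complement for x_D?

Firm C's profit: π = x_C(218 − 2x_C − x_D) − 68x_C.
∂π/∂x_C = 150 − 4x_C − x_D = 0 ⇒ x_C = 37.5 − 0.25x_D.
The best-response slope dx_C/dx_D = −0.25 < 0: the reaction function is downward-sloping, so the choices are strategic substitutes.

strategic substitutes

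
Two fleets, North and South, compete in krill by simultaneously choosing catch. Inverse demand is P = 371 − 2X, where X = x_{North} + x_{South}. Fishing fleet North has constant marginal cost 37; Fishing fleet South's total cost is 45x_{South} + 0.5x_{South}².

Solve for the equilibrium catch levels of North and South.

Fishing fleet North's profit: π = x_{North}(371 − 2(x_{North} + x_{South})) − 37x_{North}.
∂π/∂x_{North} = 334 − 4x_{North} − 2x_{South} = 0, so x_{North} = 83.5 − 0.5x_{South}.
For South: ∂π/∂x_{South} = 326 − 5x_{South} − 2x_{North} = 0 ⇒ x_{South} = 65.2 − 0.4x_{North}.
Substituting the second reaction function into the first: x_{North} = 83.5 − 0.5(65.2 − 0.4x_{North}), which gives 0.8x_{North} = 50.9 ⇒ x_{North} = 63.625.
Then x_{South} = 65.2 − 0.4·63.625 = 39.75.

63.625, 39.75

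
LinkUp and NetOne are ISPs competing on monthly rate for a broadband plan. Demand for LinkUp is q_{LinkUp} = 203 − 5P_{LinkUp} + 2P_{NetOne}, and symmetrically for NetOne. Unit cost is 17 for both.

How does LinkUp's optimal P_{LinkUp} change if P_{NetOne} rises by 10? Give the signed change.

LinkUp's profit: π = (P_{LinkUp} − 17)(203 − 5P_{LinkUp} + 2P_{NetOne}).
∂π/∂P_{LinkUp} = 288 − 10P_{LinkUp} + 2P_{NetOne} = 0 ⇒ P_{LinkUp} = 28.8 + 0.2P_{NetOne}.
The reaction-function slope is 0.2, so a 10-unit rise in P_{NetOne} moves P_{LinkUp} by 0.2 × 10 = 2. LinkUp's best response rises — the actions are strategic complements.

2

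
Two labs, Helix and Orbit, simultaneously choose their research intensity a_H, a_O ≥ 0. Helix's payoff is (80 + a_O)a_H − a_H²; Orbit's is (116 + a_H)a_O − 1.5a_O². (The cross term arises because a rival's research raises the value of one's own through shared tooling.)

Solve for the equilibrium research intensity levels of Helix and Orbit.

Expanding Helix's payoff: 80a_H + a_Oa_H − a_H².
∂π/∂a_H = 80 + a_O − 2a_H = 0, so a_H = 40 + 0.5a_O.
Likewise for Orbit: a_O = 116/3 + (1/3)a_H.
Solving the two reaction functions simultaneously: (1 − (0.5)(1/3))a_H = 40 + 0.5·(116/3), so (5/6)a_H = 178/3 and a_H = 71.2.
Then a_O = 116/3 + (1/3)·71.2 = 62.4.

71.2, 62.4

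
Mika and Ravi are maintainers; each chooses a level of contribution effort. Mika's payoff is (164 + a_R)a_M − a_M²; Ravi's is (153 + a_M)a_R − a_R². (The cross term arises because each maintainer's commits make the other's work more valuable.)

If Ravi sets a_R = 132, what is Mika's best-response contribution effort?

148

Expanding Mika's payoff: 164a_M + a_Ra_M − a_M².
∂π/∂a_M = 164 + a_R − 2a_M = 0, so a_M = 82 + 0.5a_R.
At a_R = 132: a_M = 82 + 0.5·132 = 148.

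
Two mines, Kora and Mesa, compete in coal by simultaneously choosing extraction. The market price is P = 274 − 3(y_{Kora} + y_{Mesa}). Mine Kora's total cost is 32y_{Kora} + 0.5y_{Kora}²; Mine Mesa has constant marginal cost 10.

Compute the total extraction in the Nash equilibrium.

Mine Kora's profit: π = y_{Kora}(274 − 3(y_{Kora} + y_{Mesa})) − 32y_{Kora} − 0.5y_{Kora}².
∂π/∂y_{Kora} = 242 − 7y_{Kora} − 3y_{Mesa} = 0, so y_{Kora} = 242/7 − (3/7)y_{Mesa}.
For Mesa: ∂π/∂y_{Mesa} = 264 − 6y_{Mesa} − 3y_{Kora} = 0 ⇒ y_{Mesa} = 44 − 0.5y_{Kora}.
Solving the two reaction functions simultaneously: (1 − (−3/7)(−0.5))y_{Kora} = 242/7 − (3/7)·44, so (11/14)y_{Kora} = 110/7 and y_{Kora} = 20.
Then y_{Mesa} = 44 − 0.5·20 = 34.
Total extraction: 20 + 34 = 54.

54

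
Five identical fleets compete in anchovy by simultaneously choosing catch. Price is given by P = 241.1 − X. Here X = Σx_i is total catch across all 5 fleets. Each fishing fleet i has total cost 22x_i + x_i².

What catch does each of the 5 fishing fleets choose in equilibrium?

A representative fishing fleet's profit is π_i = x_i(241.1 − X) − 22x_i − x_i², with X = x_i + Σ_{j≠i} x_j.
First-order condition: 219.1 − 4x_i − Σ_{j≠i} x_j = 0.
With identical fishing fleets, set every x_j = x: then 219.1 − 4x − 4x = 0, i.e. x = 219.1/8 = 27.3875.

27.3875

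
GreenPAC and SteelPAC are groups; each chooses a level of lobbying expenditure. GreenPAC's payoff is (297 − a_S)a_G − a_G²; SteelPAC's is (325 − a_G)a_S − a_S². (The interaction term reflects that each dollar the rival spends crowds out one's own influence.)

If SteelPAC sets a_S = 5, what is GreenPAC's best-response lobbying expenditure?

Expanding GreenPAC's payoff: 297a_G − a_Sa_G − a_G².
∂π/∂a_G = 297 − a_S − 2a_G = 0, so a_G = 148.5 − 0.5a_S.
At a_S = 5: a_G = 148.5 − 0.5·5 = 146.

146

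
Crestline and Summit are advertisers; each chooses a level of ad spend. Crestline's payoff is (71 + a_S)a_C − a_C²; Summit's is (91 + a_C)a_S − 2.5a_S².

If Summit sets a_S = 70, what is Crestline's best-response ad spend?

70.5

Expanding Crestline's payoff: 71a_C + a_Sa_C − a_C².
∂π/∂a_C = 71 + a_S − 2a_C = 0, so a_C = 35.5 + 0.5a_S.
At a_S = 70: a_C = 35.5 + 0.5·70 = 70.5.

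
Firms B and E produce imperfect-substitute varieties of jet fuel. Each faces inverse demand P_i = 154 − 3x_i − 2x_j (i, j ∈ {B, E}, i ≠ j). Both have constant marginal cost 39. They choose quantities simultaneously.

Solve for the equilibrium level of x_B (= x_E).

14.375

Firm B's profit: π = x_B(154 − 3x_B − 2x_E) − 39x_B.
∂π/∂x_B = 115 − 6x_B − 2x_E = 0 ⇒ x_B = 115/6 − (1/3)x_E.
The game is symmetric, so in equilibrium x_E = x_B: the reaction function gives (4/3)x_B = 115/6, hence x_B = 14.375.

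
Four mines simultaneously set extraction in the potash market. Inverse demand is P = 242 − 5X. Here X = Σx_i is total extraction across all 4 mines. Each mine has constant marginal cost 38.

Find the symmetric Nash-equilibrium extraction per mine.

A representative mine's profit is π_i = x_i(242 − 5X) − 38x_i, with X = x_i + Σ_{j≠i} x_j.
First-order condition: 204 − 10x_i − 5Σ_{j≠i} x_j = 0.
In a symmetric equilibrium every mine chooses the same x, so Σ_{j≠i} x_j = 3x. The condition becomes 204 − 25x = 0, giving x = 204/25 = 8.16.

8.16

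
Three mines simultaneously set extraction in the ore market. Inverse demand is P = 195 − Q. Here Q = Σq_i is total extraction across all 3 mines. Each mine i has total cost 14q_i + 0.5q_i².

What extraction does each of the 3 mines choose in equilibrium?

A representative mine's profit is π_i = q_i(195 − Q) − 14q_i − 0.5q_i², with Q = q_i + Σ_{j≠i} q_j.
First-order condition: 181 − 3q_i − Σ_{j≠i} q_j = 0.
Imposing symmetry (q_j = q for all j) turns Σ_{j≠i} q_j into 2q, so 181 = 5q and q = 36.2.

36.2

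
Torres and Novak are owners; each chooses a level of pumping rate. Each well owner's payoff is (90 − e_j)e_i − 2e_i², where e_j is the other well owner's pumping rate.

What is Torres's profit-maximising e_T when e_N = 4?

21.5

Torres's payoff is (90 − e_N)e_T − 2e_T².
∂π/∂e_T = 90 − e_N − 4e_T = 0, so e_T = 22.5 − 0.25e_N.
At e_N = 4: e_T = 22.5 − 0.25·4 = 21.5.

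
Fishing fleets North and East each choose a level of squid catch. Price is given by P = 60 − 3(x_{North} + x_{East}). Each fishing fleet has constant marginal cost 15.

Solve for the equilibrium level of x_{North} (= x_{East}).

Fishing fleet North's profit: π = x_{North}(60 − 3(x_{North} + x_{East})) − 15x_{North}.
∂π/∂x_{North} = 45 − 6x_{North} − 3x_{East} = 0, so x_{North} = 7.5 − 0.5x_{East}.
Setting x_{North} = x_{East} in the reaction function: x_{North} = 7.5 − 0.5x_{North}, so x_{North} = 7.5 / 1.5 = 5.

5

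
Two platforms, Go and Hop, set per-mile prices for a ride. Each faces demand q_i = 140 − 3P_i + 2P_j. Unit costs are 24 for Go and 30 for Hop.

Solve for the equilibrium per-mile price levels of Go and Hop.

54.125, 56.375

Go's profit: π = (P_{Go} − 24)(140 − 3P_{Go} + 2P_{Hop}).
∂π/∂P_{Go} = 212 − 6P_{Go} + 2P_{Hop} = 0 ⇒ P_{Go} = 106/3 + (1/3)P_{Hop}.
Similarly P_{Hop} = 115/3 + (1/3)P_{Go}.
Plugging P_{Hop} into Go's best response: P_{Go} = 106/3 + (1/3)(115/3 + (1/3)P_{Go}) ⇒ (8/9)P_{Go} = 433/9, so P_{Go} = 54.125.
Then P_{Hop} = 115/3 + (1/3)·54.125 = 56.375.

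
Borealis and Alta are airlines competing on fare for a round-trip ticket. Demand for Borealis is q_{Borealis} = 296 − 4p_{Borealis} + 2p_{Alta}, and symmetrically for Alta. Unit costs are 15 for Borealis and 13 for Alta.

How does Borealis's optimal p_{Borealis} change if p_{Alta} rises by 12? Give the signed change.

Borealis's profit: π = (p_{Borealis} − 15)(296 − 4p_{Borealis} + 2p_{Alta}).
∂π/∂p_{Borealis} = 356 − 8p_{Borealis} + 2p_{Alta} = 0 ⇒ p_{Borealis} = 44.5 + 0.25p_{Alta}.
The reaction-function slope is 0.25, so a 12-unit rise in p_{Alta} moves p_{Borealis} by 0.25 × 12 = 3. Borealis's best response rises — the actions are strategic complements.

3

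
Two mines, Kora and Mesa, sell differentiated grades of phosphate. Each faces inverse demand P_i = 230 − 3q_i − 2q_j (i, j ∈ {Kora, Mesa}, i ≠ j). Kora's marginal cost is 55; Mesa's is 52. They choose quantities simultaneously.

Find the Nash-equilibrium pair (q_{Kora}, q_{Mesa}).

Mine Kora's profit: π = q_{Kora}(230 − 3q_{Kora} − 2q_{Mesa}) − 55q_{Kora}.
∂π/∂q_{Kora} = 175 − 6q_{Kora} − 2q_{Mesa} = 0 ⇒ q_{Kora} = 175/6 − (1/3)q_{Mesa}.
Similarly q_{Mesa} = 89/3 − (1/3)q_{Kora}.
Plugging q_{Mesa} into Kora's best response: q_{Kora} = 175/6 − (1/3)(89/3 − (1/3)q_{Kora}) ⇒ (8/9)q_{Kora} = 347/18, so q_{Kora} = 21.6875.
Then q_{Mesa} = 89/3 − (1/3)·21.6875 = 22.4375.

21.6875, 22.4375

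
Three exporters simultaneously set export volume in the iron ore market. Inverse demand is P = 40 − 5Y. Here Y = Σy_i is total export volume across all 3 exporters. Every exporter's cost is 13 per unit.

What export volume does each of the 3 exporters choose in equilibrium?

1.35

A representative exporter's profit is π_i = y_i(40 − 5Y) − 13y_i, with Y = y_i + Σ_{j≠i} y_j.
First-order condition: 27 − 10y_i − 5Σ_{j≠i} y_j = 0.
Imposing symmetry (y_j = y for all j) turns Σ_{j≠i} y_j into 2y, so 27 = 20y and y = 1.35.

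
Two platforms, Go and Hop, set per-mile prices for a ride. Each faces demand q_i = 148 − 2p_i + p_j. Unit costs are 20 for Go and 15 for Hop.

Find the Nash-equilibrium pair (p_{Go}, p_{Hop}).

62, 60

Go's profit: π = (p_{Go} − 20)(148 − 2p_{Go} + p_{Hop}).
∂π/∂p_{Go} = 188 − 4p_{Go} + p_{Hop} = 0 ⇒ p_{Go} = 47 + 0.25p_{Hop}.
Similarly p_{Hop} = 44.5 + 0.25p_{Go}.
Substituting the second reaction function into the first: p_{Go} = 47 + 0.25(44.5 + 0.25p_{Go}), which gives 0.9375p_{Go} = 58.125 ⇒ p_{Go} = 62.
Then p_{Hop} = 44.5 + 0.25·62 = 60.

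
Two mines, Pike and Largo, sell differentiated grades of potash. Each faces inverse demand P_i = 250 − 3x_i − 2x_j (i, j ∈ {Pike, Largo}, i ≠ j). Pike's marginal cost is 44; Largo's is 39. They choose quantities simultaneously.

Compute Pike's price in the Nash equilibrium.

Mine Pike's profit: π = x_{Pike}(250 − 3x_{Pike} − 2x_{Largo}) − 44x_{Pike}.
∂π/∂x_{Pike} = 206 − 6x_{Pike} − 2x_{Largo} = 0 ⇒ x_{Pike} = 103/3 − (1/3)x_{Largo}.
Similarly x_{Largo} = 211/6 − (1/3)x_{Pike}.
Plugging x_{Largo} into Pike's best response: x_{Pike} = 103/3 − (1/3)(211/6 − (1/3)x_{Pike}) ⇒ (8/9)x_{Pike} = 407/18, so x_{Pike} = 25.4375.
Then x_{Largo} = 211/6 − (1/3)·25.4375 = 26.6875.
P_{Pike} = 250 − 3·25.4375 − 2·26.6875 = 120.3125.

120.3125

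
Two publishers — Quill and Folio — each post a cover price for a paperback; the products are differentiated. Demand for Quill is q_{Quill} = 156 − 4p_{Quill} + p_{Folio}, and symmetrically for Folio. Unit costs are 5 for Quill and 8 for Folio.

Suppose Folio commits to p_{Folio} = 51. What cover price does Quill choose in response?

28.375

Quill's profit: π = (p_{Quill} − 5)(156 − 4p_{Quill} + p_{Folio}).
∂π/∂p_{Quill} = 176 − 8p_{Quill} + p_{Folio} = 0 ⇒ p_{Quill} = 22 + 0.125p_{Folio}.
At p_{Folio} = 51: p_{Quill} = 22 + 0.125·51 = 28.375.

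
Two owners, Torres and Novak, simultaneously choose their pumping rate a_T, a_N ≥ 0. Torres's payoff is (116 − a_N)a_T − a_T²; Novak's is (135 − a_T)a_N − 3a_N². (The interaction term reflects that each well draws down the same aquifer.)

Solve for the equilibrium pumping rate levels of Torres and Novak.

Expanding Torres's payoff: 116a_T − a_Na_T − a_T².
∂π/∂a_T = 116 − a_N − 2a_T = 0, so a_T = 58 − 0.5a_N.
Likewise for Novak: a_N = 22.5 − (1/6)a_T.
Plugging a_N into Torres's best response: a_T = 58 − 0.5(22.5 − (1/6)a_T) ⇒ (11/12)a_T = 46.75, so a_T = 51.
Then a_N = 22.5 − (1/6)·51 = 14.

51, 14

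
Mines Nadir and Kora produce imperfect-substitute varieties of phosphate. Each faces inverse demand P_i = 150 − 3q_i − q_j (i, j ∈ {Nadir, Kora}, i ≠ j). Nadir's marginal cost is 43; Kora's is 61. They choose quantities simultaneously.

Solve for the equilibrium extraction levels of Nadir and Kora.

Mine Nadir's profit: π = q_{Nadir}(150 − 3q_{Nadir} − q_{Kora}) − 43q_{Nadir}.
∂π/∂q_{Nadir} = 107 − 6q_{Nadir} − q_{Kora} = 0 ⇒ q_{Nadir} = 107/6 − (1/6)q_{Kora}.
Similarly q_{Kora} = 89/6 − (1/6)q_{Nadir}.
Substituting the second reaction function into the first: q_{Nadir} = 107/6 − (1/6)(89/6 − (1/6)q_{Nadir}), which gives (35/36)q_{Nadir} = 553/36 ⇒ q_{Nadir} = 15.8.
Then q_{Kora} = 89/6 − (1/6)·15.8 = 12.2.

15.8, 12.2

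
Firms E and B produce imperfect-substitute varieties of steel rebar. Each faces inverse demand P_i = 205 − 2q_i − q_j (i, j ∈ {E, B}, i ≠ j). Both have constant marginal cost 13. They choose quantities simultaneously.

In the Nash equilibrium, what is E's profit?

2949.12

Firm E's profit: π = q_E(205 − 2q_E − q_B) − 13q_E.
∂π/∂q_E = 192 − 4q_E − q_B = 0 ⇒ q_E = 48 − 0.25q_B.
The game is symmetric, so in equilibrium q_B = q_E: the reaction function gives 1.25q_E = 48, hence q_E = 38.4.
P_E = 205 − 2·38.4 − 38.4 = 89.8.
Profit = (89.8 − 13)·38.4 = 2949.12.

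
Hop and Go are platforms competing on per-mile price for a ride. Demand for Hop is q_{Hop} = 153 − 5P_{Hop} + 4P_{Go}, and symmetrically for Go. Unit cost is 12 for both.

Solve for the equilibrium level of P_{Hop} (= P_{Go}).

Hop's profit: π = (P_{Hop} − 12)(153 − 5P_{Hop} + 4P_{Go}).
∂π/∂P_{Hop} = 213 − 10P_{Hop} + 4P_{Go} = 0 ⇒ P_{Hop} = 21.3 + 0.4P_{Go}.
By symmetry P_{Go} = P_{Hop}; substituting into the reaction function, 0.6P_{Hop} = 21.3 and P_{Hop} = 35.5.

35.5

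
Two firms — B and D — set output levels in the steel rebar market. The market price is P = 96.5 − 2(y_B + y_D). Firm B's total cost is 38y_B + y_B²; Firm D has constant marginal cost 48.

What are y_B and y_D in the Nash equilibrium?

Firm B's profit: π = y_B(96.5 − 2(y_B + y_D)) − 38y_B − y_B².
∂π/∂y_B = 58.5 − 6y_B − 2y_D = 0, so y_B = 9.75 − (1/3)y_D.
For D: ∂π/∂y_D = 48.5 − 4y_D − 2y_B = 0 ⇒ y_D = 12.125 − 0.5y_B.
Substituting the second reaction function into the first: y_B = 9.75 − (1/3)(12.125 − 0.5y_B), which gives (5/6)y_B = 137/24 ⇒ y_B = 6.85.
Then y_D = 12.125 − 0.5·6.85 = 8.7.

6.85, 8.7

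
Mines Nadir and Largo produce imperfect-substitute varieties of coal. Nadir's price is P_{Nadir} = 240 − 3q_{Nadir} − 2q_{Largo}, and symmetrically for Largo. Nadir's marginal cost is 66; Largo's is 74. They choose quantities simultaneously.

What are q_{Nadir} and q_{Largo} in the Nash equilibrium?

Mine Nadir's profit: π = q_{Nadir}(240 − 3q_{Nadir} − 2q_{Largo}) − 66q_{Nadir}.
∂π/∂q_{Nadir} = 174 − 6q_{Nadir} − 2q_{Largo} = 0 ⇒ q_{Nadir} = 29 − (1/3)q_{Largo}.
Similarly q_{Largo} = 83/3 − (1/3)q_{Nadir}.
Plugging q_{Largo} into Nadir's best response: q_{Nadir} = 29 − (1/3)(83/3 − (1/3)q_{Nadir}) ⇒ (8/9)q_{Nadir} = 178/9, so q_{Nadir} = 22.25.
Then q_{Largo} = 83/3 − (1/3)·22.25 = 20.25.

22.25, 20.25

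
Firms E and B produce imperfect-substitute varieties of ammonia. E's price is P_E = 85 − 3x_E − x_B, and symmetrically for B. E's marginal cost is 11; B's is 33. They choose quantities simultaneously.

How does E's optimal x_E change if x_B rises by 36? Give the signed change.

-6

Firm E's profit: π = x_E(85 − 3x_E − x_B) − 11x_E.
∂π/∂x_E = 74 − 6x_E − x_B = 0 ⇒ x_E = 37/3 − (1/6)x_B.
The reaction-function slope is −1/6, so a 36-unit rise in x_B moves x_E by −1/6 × 36 = −6. E's best response falls — the actions are strategic substitutes.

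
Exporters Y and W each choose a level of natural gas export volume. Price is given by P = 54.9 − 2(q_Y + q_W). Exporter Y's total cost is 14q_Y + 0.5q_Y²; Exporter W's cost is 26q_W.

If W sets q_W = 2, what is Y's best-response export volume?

Exporter Y's profit: π = q_Y(54.9 − 2(q_Y + q_W)) − 14q_Y − 0.5q_Y².
∂π/∂q_Y = 40.9 − 5q_Y − 2q_W = 0, so q_Y = 8.18 − 0.4q_W.
At q_W = 2: q_Y = 8.18 − 0.4·2 = 7.38.

7.38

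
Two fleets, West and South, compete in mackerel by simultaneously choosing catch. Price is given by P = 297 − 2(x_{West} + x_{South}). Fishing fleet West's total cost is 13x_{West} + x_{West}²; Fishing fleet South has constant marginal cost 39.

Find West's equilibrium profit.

Fishing fleet West's profit: π = x_{West}(297 − 2(x_{West} + x_{South})) − 13x_{West} − x_{West}².
∂π/∂x_{West} = 284 − 6x_{West} − 2x_{South} = 0, so x_{West} = 142/3 − (1/3)x_{South}.
For South: ∂π/∂x_{South} = 258 − 4x_{South} − 2x_{West} = 0 ⇒ x_{South} = 64.5 − 0.5x_{West}.
Substituting the second reaction function into the first: x_{West} = 142/3 − (1/3)(64.5 − 0.5x_{West}), which gives (5/6)x_{West} = 155/6 ⇒ x_{West} = 31.
Then x_{South} = 64.5 − 0.5·31 = 49.
Price P = 297 − 2·80 = 137.
West's profit: (137 − 13)·31 − (31)² = 2883.

2883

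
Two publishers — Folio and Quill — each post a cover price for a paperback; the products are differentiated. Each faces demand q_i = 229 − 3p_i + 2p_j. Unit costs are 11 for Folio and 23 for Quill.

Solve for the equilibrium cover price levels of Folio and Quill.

67.75, 72.25

Folio's profit: π = (p_{Folio} − 11)(229 − 3p_{Folio} + 2p_{Quill}).
∂π/∂p_{Folio} = 262 − 6p_{Folio} + 2p_{Quill} = 0 ⇒ p_{Folio} = 131/3 + (1/3)p_{Quill}.
Similarly p_{Quill} = 149/3 + (1/3)p_{Folio}.
Plugging p_{Quill} into Folio's best response: p_{Folio} = 131/3 + (1/3)(149/3 + (1/3)p_{Folio}) ⇒ (8/9)p_{Folio} = 542/9, so p_{Folio} = 67.75.
Then p_{Quill} = 149/3 + (1/3)·67.75 = 72.25.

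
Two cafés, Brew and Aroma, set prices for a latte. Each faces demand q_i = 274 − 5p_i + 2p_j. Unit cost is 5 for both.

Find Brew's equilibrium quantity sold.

Brew's profit: π = (p_{Brew} − 5)(274 − 5p_{Brew} + 2p_{Aroma}).
∂π/∂p_{Brew} = 299 − 10p_{Brew} + 2p_{Aroma} = 0 ⇒ p_{Brew} = 29.9 + 0.2p_{Aroma}.
The game is symmetric, so in equilibrium p_{Aroma} = p_{Brew}: the reaction function gives 0.8p_{Brew} = 29.9, hence p_{Brew} = 37.375.
q_{Brew} = 274 − 5·37.375 + 2·37.375 = 161.875.

161.875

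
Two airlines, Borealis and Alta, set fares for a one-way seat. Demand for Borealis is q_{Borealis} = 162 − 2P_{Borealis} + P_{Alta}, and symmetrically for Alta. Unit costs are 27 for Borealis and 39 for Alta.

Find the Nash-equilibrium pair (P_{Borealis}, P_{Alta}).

73.6, 78.4

Borealis's profit: π = (P_{Borealis} − 27)(162 − 2P_{Borealis} + P_{Alta}).
∂π/∂P_{Borealis} = 216 − 4P_{Borealis} + P_{Alta} = 0 ⇒ P_{Borealis} = 54 + 0.25P_{Alta}.
Similarly P_{Alta} = 60 + 0.25P_{Borealis}.
Solving the two reaction functions simultaneously: (1 − (0.25)(0.25))P_{Borealis} = 54 + 0.25·60, so 0.9375P_{Borealis} = 69 and P_{Borealis} = 73.6.
Then P_{Alta} = 60 + 0.25·73.6 = 78.4.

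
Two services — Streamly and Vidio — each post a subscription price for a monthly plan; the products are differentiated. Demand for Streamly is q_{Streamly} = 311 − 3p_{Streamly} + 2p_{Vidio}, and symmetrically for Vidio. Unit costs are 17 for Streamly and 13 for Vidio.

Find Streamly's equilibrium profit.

15877.6875

Streamly's profit: π = (p_{Streamly} − 17)(311 − 3p_{Streamly} + 2p_{Vidio}).
∂π/∂p_{Streamly} = 362 − 6p_{Streamly} + 2p_{Vidio} = 0 ⇒ p_{Streamly} = 181/3 + (1/3)p_{Vidio}.
Similarly p_{Vidio} = 175/3 + (1/3)p_{Streamly}.
Plugging p_{Vidio} into Streamly's best response: p_{Streamly} = 181/3 + (1/3)(175/3 + (1/3)p_{Streamly}) ⇒ (8/9)p_{Streamly} = 718/9, so p_{Streamly} = 89.75.
Then p_{Vidio} = 175/3 + (1/3)·89.75 = 88.25.
q_{Streamly} = 311 − 3·89.75 + 2·88.25 = 218.25.
Profit = (89.75 − 17)·218.25 = 15877.6875.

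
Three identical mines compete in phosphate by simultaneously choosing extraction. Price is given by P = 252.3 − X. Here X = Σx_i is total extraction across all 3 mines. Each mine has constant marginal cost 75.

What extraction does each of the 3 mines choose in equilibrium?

44.325

A representative mine's profit is π_i = x_i(252.3 − X) − 75x_i, with X = x_i + Σ_{j≠i} x_j.
First-order condition: 177.3 − 2x_i − Σ_{j≠i} x_j = 0.
With identical mines, set every x_j = x: then 177.3 − 2x − 2x = 0, i.e. x = 177.3/4 = 44.325.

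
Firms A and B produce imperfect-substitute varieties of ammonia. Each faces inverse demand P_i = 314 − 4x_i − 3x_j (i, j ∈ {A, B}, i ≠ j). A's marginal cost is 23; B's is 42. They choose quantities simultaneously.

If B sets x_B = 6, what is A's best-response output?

34.125

Firm A's profit: π = x_A(314 − 4x_A − 3x_B) − 23x_A.
∂π/∂x_A = 291 − 8x_A − 3x_B = 0 ⇒ x_A = 36.375 − 0.375x_B.
At x_B = 6: x_A = 36.375 − 0.375·6 = 34.125.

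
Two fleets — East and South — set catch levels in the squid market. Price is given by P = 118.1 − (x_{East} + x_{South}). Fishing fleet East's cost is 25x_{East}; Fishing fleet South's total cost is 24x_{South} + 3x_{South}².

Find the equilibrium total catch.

49.72

Fishing fleet East's profit: π = x_{East}(118.1 − (x_{East} + x_{South})) − 25x_{East}.
∂π/∂x_{East} = 93.1 − 2x_{East} − x_{South} = 0, so x_{East} = 46.55 − 0.5x_{South}.
For South: ∂π/∂x_{South} = 94.1 − 8x_{South} − x_{East} = 0 ⇒ x_{South} = 11.7625 − 0.125x_{East}.
Plugging x_{South} into East's best response: x_{East} = 46.55 − 0.5(11.7625 − 0.125x_{East}) ⇒ 0.9375x_{East} = 6507/160, so x_{East} = 43.38.
Then x_{South} = 11.7625 − 0.125·43.38 = 6.34.
Total catch: 43.38 + 6.34 = 49.72.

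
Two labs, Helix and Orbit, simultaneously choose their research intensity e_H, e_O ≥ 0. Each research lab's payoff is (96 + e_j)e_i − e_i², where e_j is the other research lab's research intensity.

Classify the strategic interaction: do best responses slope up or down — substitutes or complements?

strategic complements

Helix's payoff is (96 + e_O)e_H − e_H².
∂π/∂e_H = 96 + e_O − 2e_H = 0, so e_H = 48 + 0.5e_O.
The best-response slope de_H/de_O = 0.5 > 0: the reaction function is upward-sloping, so the choices are strategic complements.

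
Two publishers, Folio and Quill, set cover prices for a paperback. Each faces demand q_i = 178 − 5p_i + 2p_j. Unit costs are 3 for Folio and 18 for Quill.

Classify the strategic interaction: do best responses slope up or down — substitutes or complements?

strategic complements

Folio's profit: π = (p_{Folio} − 3)(178 − 5p_{Folio} + 2p_{Quill}).
∂π/∂p_{Folio} = 193 − 10p_{Folio} + 2p_{Quill} = 0 ⇒ p_{Folio} = 19.3 + 0.2p_{Quill}.
The best-response slope dp_{Folio}/dp_{Quill} = 0.2 > 0: the reaction function is upward-sloping, so the choices are strategic complements.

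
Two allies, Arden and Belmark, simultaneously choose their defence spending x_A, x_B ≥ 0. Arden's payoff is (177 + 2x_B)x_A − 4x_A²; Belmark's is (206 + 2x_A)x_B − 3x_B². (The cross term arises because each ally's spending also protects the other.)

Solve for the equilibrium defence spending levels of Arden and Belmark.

33.5, 45.5

Expanding Arden's payoff: 177x_A + 2x_Bx_A − 4x_A².
∂π/∂x_A = 177 + 2x_B − 8x_A = 0, so x_A = 22.125 + 0.25x_B.
Likewise for Belmark: x_B = 103/3 + (1/3)x_A.
Substituting the second reaction function into the first: x_A = 22.125 + 0.25(103/3 + (1/3)x_A), which gives (11/12)x_A = 737/24 ⇒ x_A = 33.5.
Then x_B = 103/3 + (1/3)·33.5 = 45.5.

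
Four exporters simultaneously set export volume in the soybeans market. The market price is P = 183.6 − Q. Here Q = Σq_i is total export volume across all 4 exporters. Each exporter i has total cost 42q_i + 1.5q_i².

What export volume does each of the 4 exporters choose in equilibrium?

17.7

A representative exporter's profit is π_i = q_i(183.6 − Q) − 42q_i − 1.5q_i², with Q = q_i + Σ_{j≠i} q_j.
First-order condition: 141.6 − 5q_i − Σ_{j≠i} q_j = 0.
Imposing symmetry (q_j = q for all j) turns Σ_{j≠i} q_j into 3q, so 141.6 = 8q and q = 17.7.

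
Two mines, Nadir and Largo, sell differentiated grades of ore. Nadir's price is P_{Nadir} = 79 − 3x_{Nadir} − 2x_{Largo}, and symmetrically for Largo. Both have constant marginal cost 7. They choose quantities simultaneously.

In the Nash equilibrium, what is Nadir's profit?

243

Mine Nadir's profit: π = x_{Nadir}(79 − 3x_{Nadir} − 2x_{Largo}) − 7x_{Nadir}.
∂π/∂x_{Nadir} = 72 − 6x_{Nadir} − 2x_{Largo} = 0 ⇒ x_{Nadir} = 12 − (1/3)x_{Largo}.
Setting x_{Nadir} = x_{Largo} in the reaction function: x_{Nadir} = 12 − (1/3)x_{Nadir}, so x_{Nadir} = 12 / (4/3) = 9.
P_{Nadir} = 79 − 3·9 − 2·9 = 34.
Profit = (34 − 7)·9 = 243.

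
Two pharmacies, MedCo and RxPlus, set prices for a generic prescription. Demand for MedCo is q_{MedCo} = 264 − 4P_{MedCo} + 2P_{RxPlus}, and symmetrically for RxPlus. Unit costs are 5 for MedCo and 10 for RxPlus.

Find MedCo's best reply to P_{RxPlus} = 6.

MedCo's profit: π = (P_{MedCo} − 5)(264 − 4P_{MedCo} + 2P_{RxPlus}).
∂π/∂P_{MedCo} = 284 − 8P_{MedCo} + 2P_{RxPlus} = 0 ⇒ P_{MedCo} = 35.5 + 0.25P_{RxPlus}.
At P_{RxPlus} = 6: P_{MedCo} = 35.5 + 0.25·6 = 37.

37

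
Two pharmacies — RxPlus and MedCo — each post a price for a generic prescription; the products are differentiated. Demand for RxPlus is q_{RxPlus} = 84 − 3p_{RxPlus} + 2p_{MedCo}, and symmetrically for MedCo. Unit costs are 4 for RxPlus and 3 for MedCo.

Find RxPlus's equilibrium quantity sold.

RxPlus's profit: π = (p_{RxPlus} − 4)(84 − 3p_{RxPlus} + 2p_{MedCo}).
∂π/∂p_{RxPlus} = 96 − 6p_{RxPlus} + 2p_{MedCo} = 0 ⇒ p_{RxPlus} = 16 + (1/3)p_{MedCo}.
Similarly p_{MedCo} = 15.5 + (1/3)p_{RxPlus}.
Plugging p_{MedCo} into RxPlus's best response: p_{RxPlus} = 16 + (1/3)(15.5 + (1/3)p_{RxPlus}) ⇒ (8/9)p_{RxPlus} = 127/6, so p_{RxPlus} = 23.8125.
Then p_{MedCo} = 15.5 + (1/3)·23.8125 = 23.4375.
q_{RxPlus} = 84 − 3·23.8125 + 2·23.4375 = 59.4375.

59.4375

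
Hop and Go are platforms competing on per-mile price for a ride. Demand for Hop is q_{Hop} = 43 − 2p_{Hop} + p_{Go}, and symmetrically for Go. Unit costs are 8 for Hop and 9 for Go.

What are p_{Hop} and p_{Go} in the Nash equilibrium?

Hop's profit: π = (p_{Hop} − 8)(43 − 2p_{Hop} + p_{Go}).
∂π/∂p_{Hop} = 59 − 4p_{Hop} + p_{Go} = 0 ⇒ p_{Hop} = 14.75 + 0.25p_{Go}.
Similarly p_{Go} = 15.25 + 0.25p_{Hop}.
Plugging p_{Go} into Hop's best response: p_{Hop} = 14.75 + 0.25(15.25 + 0.25p_{Hop}) ⇒ 0.9375p_{Hop} = 18.5625, so p_{Hop} = 19.8.
Then p_{Go} = 15.25 + 0.25·19.8 = 20.2.

19.8, 20.2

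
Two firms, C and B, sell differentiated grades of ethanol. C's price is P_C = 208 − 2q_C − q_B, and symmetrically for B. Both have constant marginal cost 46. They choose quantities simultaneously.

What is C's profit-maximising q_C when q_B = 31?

32.75

Firm C's profit: π = q_C(208 − 2q_C − q_B) − 46q_C.
∂π/∂q_C = 162 − 4q_C − q_B = 0 ⇒ q_C = 40.5 − 0.25q_B.
At q_B = 31: q_C = 40.5 − 0.25·31 = 32.75.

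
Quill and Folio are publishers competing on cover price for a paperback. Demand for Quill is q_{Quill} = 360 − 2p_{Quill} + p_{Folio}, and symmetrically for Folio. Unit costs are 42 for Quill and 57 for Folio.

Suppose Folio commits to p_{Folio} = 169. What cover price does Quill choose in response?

153.25

Quill's profit: π = (p_{Quill} − 42)(360 − 2p_{Quill} + p_{Folio}).
∂π/∂p_{Quill} = 444 − 4p_{Quill} + p_{Folio} = 0 ⇒ p_{Quill} = 111 + 0.25p_{Folio}.
At p_{Folio} = 169: p_{Quill} = 111 + 0.25·169 = 153.25.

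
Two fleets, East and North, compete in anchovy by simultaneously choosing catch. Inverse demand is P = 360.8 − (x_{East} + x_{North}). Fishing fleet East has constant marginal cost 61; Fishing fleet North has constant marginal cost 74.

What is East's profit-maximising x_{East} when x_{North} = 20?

Fishing fleet East's profit: π = x_{East}(360.8 − (x_{East} + x_{North})) − 61x_{East}.
∂π/∂x_{East} = 299.8 − 2x_{East} − x_{North} = 0, so x_{East} = 149.9 − 0.5x_{North}.
At x_{North} = 20: x_{East} = 149.9 − 0.5·20 = 139.9.

139.9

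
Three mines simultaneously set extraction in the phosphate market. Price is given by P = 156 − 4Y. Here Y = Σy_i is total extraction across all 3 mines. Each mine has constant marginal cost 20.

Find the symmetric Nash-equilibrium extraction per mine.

A representative mine's profit is π_i = y_i(156 − 4Y) − 20y_i, with Y = y_i + Σ_{j≠i} y_j.
First-order condition: 136 − 8y_i − 4Σ_{j≠i} y_j = 0.
In a symmetric equilibrium every mine chooses the same y, so Σ_{j≠i} y_j = 2y. The condition becomes 136 − 16y = 0, giving y = 136/16 = 8.5.

8.5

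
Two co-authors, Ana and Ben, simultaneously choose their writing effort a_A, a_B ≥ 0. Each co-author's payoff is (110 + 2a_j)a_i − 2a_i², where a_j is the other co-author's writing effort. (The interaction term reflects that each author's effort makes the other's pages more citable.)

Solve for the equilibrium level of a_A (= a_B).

55

Ana's payoff is (110 + 2a_B)a_A − 2a_A².
∂π/∂a_A = 110 + 2a_B − 4a_A = 0, so a_A = 27.5 + 0.5a_B.
By symmetry a_B = a_A; substituting into the reaction function, 0.5a_A = 27.5 and a_A = 55.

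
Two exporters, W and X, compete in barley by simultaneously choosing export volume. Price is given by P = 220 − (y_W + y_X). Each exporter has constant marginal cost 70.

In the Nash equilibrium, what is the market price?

120

Exporter W's profit: π = y_W(220 − (y_W + y_X)) − 70y_W.
∂π/∂y_W = 150 − 2y_W − y_X = 0, so y_W = 75 − 0.5y_X.
By symmetry y_X = y_W; substituting into the reaction function, 1.5y_W = 75 and y_W = 50.
Equilibrium price: P = 220 − 100 = 120.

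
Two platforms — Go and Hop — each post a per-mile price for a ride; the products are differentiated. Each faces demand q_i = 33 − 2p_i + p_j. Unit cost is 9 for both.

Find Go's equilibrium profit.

128

Go's profit: π = (p_{Go} − 9)(33 − 2p_{Go} + p_{Hop}).
∂π/∂p_{Go} = 51 − 4p_{Go} + p_{Hop} = 0 ⇒ p_{Go} = 12.75 + 0.25p_{Hop}.
The game is symmetric, so in equilibrium p_{Hop} = p_{Go}: the reaction function gives 0.75p_{Go} = 12.75, hence p_{Go} = 17.
q_{Go} = 33 − 2·17 + 17 = 16.
Profit = (17 − 9)·16 = 128.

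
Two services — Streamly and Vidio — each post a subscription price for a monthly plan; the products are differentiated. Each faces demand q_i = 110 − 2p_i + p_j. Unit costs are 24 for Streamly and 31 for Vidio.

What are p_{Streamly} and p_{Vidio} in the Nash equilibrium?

53.6, 56.4

Streamly's profit: π = (p_{Streamly} − 24)(110 − 2p_{Streamly} + p_{Vidio}).
∂π/∂p_{Streamly} = 158 − 4p_{Streamly} + p_{Vidio} = 0 ⇒ p_{Streamly} = 39.5 + 0.25p_{Vidio}.
Similarly p_{Vidio} = 43 + 0.25p_{Streamly}.
Solving the two reaction functions simultaneously: (1 − (0.25)(0.25))p_{Streamly} = 39.5 + 0.25·43, so 0.9375p_{Streamly} = 50.25 and p_{Streamly} = 53.6.
Then p_{Vidio} = 43 + 0.25·53.6 = 56.4.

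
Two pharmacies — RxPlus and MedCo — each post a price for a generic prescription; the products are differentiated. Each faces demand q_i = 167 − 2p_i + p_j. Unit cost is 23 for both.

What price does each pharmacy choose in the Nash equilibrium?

RxPlus's profit: π = (p_{RxPlus} − 23)(167 − 2p_{RxPlus} + p_{MedCo}).
∂π/∂p_{RxPlus} = 213 − 4p_{RxPlus} + p_{MedCo} = 0 ⇒ p_{RxPlus} = 53.25 + 0.25p_{MedCo}.
Setting p_{RxPlus} = p_{MedCo} in the reaction function: p_{RxPlus} = 53.25 + 0.25p_{RxPlus}, so p_{RxPlus} = 53.25 / 0.75 = 71.

71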